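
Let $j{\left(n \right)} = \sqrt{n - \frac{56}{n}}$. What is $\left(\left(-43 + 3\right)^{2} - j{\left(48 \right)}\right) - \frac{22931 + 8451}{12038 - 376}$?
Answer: $\frac{547877}{343} - \frac{\sqrt{1686}}{6} \approx 1590.5$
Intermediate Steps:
$\left(\left(-43 + 3\right)^{2} - j{\left(48 \right)}\right) - \frac{22931 + 8451}{12038 - 376} = \left(\left(-43 + 3\right)^{2} - \sqrt{48 - \frac{56}{48}}\right) - \frac{22931 + 8451}{12038 - 376} = \left(\left(-40\right)^{2} - \sqrt{48 - \frac{7}{6}}\right) - \frac{31382}{11662} = \left(1600 - \sqrt{48 - \frac{7}{6}}\right) - 31382 \cdot \frac{1}{11662} = \left(1600 - \sqrt{\frac{281}{6}}\right) - \frac{923}{343} = \left(1600 - \frac{\sqrt{1686}}{6}\right) - \frac{923}{343} = \frac{547877}{343} - \frac{\sqrt{1686}}{6}$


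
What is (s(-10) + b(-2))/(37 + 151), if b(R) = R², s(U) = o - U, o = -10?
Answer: 1/47 ≈ 0.021277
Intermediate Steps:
s(U) = -10 - U
(s(-10) + b(-2))/(37 + 151) = ((-10 - 1*(-10)) + (-2)²)/(37 + 151) = ((-10 + 10) + 4)/188 = (0 + 4)*(1/188) = 4*(1/188) = 1/47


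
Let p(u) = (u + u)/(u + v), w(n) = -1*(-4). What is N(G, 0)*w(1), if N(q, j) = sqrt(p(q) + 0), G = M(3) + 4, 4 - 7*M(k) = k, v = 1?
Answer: 2*sqrt(58)/3 ≈ 5.0772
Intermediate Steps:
M(k) = 4/7 - k/7
w(n) = 4
p(u) = 2*u/(1 + u) (p(u) = (u + u)/(u + 1) = (2*u)/(1 + u) = 2*u/(1 + u))
G = 29/7 (G = (4/7 - 1/7*3) + 4 = (4/7 - 3/7) + 4 = 1/7 + 4 = 29/7 ≈ 4.1429)
N(q, j) = sqrt(2)*sqrt(q/(1 + q)) (N(q, j) = sqrt(2*q/(1 + q) + 0) = sqrt(2*q/(1 + q)) = sqrt(2)*sqrt(q/(1 + q)))
N(G, 0)*w(1) = (sqrt(2)*sqrt(29/(7*(1 + 29/7))))*4 = (sqrt(2)*sqrt(29/(7*(36/7))))*4 = (sqrt(2)*sqrt((29/7)*(7/36)))*4 = (sqrt(2)*sqrt(29/36))*4 = (sqrt(2)*(sqrt(29)/6))*4 = (sqrt(58)/6)*4 = 2*sqrt(58)/3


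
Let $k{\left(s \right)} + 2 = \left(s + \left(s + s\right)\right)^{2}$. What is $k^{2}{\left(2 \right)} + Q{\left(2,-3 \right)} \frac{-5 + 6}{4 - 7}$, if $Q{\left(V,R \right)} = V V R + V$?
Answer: $\frac{3478}{3} \approx 1159.3$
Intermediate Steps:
$k{\left(s \right)} = -2 + 9 s^{2}$ ($k{\left(s \right)} = -2 + \left(s + \left(s + s\right)\right)^{2} = -2 + \left(s + 2 s\right)^{2} = -2 + \left(3 s\right)^{2} = -2 + 9 s^{2}$)
$Q{\left(V,R \right)} = V + R V^{2}$ ($Q{\left(V,R \right)} = V^{2} R + V = R V^{2} + V = V + R V^{2}$)
$k^{2}{\left(2 \right)} + Q{\left(2,-3 \right)} \frac{-5 + 6}{4 - 7} = \left(-2 + 9 \cdot 2^{2}\right)^{2} + 2 \left(1 - 6\right) \frac{-5 + 6}{4 - 7} = \left(-2 + 9 \cdot 4\right)^{2} + 2 \left(1 - 6\right) 1 \frac{1}{-3} = \left(-2 + 36\right)^{2} + 2 \left(-5\right) 1 \left(- \frac{1}{3}\right) = 34^{2} - - \frac{10}{3} = 1156 + \frac{10}{3} = \frac{3478}{3}$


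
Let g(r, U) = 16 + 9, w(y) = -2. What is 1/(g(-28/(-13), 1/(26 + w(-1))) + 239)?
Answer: 1/264 ≈ 0.0037879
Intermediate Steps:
g(r, U) = 25
1/(g(-28/(-13), 1/(26 + w(-1))) + 239) = 1/(25 + 239) = 1/264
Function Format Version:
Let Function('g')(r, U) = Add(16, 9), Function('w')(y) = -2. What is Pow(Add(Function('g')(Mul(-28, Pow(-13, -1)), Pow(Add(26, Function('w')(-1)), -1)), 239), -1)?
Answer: Rational(1, 264) ≈ 0.0037879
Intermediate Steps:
Function('g')(r, U) = 25
Pow(Add(Function('g')(Mul(-28, Pow(-13, -1)), Pow(Add(26, Function('w')(-1)), -1)), 239), -1) = Pow(Add(25, 239), -1) = Pow(264, -1) = Rational(1, 264)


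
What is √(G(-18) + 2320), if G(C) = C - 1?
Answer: √2301 ≈ 47.969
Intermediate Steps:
G(C) = -1 + C
√(G(-18) + 2320) = √((-1 - 18) + 2320) = √(-19 + 2320) = √2301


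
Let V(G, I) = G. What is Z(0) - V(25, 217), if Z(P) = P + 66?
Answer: 41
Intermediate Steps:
Z(P) = 66 + P
Z(0) - V(25, 217) = (66 + 0) - 1*25 = 66 - 25 = 41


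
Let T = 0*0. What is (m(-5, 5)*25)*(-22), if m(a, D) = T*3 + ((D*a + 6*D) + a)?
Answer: 0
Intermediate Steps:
T = 0
m(a, D) = a + 6*D + D*a (m(a, D) = 0*3 + ((D*a + 6*D) + a) = 0 + ((6*D + D*a) + a) = 0 + (a + 6*D + D*a) = a + 6*D + D*a)
(m(-5, 5)*25)*(-22) = ((-5 + 6*5 + 5*(-5))*25)*(-22) = ((-5 + 30 - 25)*25)*(-22) = (0*25)*(-22) = 0*(-22) = 0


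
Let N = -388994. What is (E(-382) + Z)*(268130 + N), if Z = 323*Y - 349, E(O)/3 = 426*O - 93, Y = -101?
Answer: 63024170208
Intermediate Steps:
E(O) = -279 + 1278*O (E(O) = 3*(426*O - 93) = 3*(-93 + 426*O) = -279 + 1278*O)
Z = -32972 (Z = 323*(-101) - 349 = -32623 - 349 = -32972)
(E(-382) + Z)*(268130 + N) = ((-279 + 1278*(-382)) - 32972)*(268130 - 388994) = ((-279 - 488196) - 32972)*(-120864) = (-488475 - 32972)*(-120864) = -521447*(-120864) = 63024170208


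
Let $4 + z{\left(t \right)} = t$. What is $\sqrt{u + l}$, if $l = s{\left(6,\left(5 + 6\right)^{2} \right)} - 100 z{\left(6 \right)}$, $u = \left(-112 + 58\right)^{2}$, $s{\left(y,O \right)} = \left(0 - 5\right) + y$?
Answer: $\sqrt{2717} \approx 52.125$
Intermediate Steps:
$z{\left(t \right)} = -4 + t$
$s{\left(y,O \right)} = -5 + y$
$u = 2916$ ($u = \left(-54\right)^{2} = 2916$)
$l = -199$ ($l = \left(-5 + 6\right) - 100 \left(-4 + 6\right) = 1 - 200 = -199$)
$\sqrt{u + l} = \sqrt{2916 - 199} = \sqrt{2717}$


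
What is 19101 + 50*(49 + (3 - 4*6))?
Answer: 20501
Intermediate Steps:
19101 + 50*(49 + (3 - 4*6)) = 19101 + 50*(49 + (3 - 24)) = 19101 + 50*(49 - 21) = 19101 + 50*28 = 19101 + 1400 = 20501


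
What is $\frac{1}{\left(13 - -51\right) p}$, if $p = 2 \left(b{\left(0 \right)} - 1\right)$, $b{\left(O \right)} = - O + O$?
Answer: $- \frac{1}{128} \approx -0.0078125$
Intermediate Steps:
$b{\left(O \right)} = 0$
$p = -2$ ($p = 2 \left(0 - 1\right) = 2 \left(-1\right) = -2$)
$\frac{1}{\left(13 - -51\right) p} = \frac{1}{\left(13 - -51\right) \left(-2\right)} = \frac{1}{\left(13 + 51\right) \left(-2\right)} = \frac{1}{64 \left(-2\right)} = \frac{1}{-128} = - \frac{1}{128}$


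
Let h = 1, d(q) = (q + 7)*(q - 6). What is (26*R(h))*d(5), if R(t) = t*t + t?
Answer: -624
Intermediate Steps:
d(q) = (-6 + q)*(7 + q) (d(q) = (7 + q)*(-6 + q) = (-6 + q)*(7 + q))
R(t) = t + t**2 (R(t) = t**2 + t = t + t**2)
(26*R(h))*d(5) = (26*(1*(1 + 1)))*(-42 + 5 + 5**2) = (26*(1*2))*(-42 + 5 + 25) = (26*2)*(-12) = 52*(-12) = -624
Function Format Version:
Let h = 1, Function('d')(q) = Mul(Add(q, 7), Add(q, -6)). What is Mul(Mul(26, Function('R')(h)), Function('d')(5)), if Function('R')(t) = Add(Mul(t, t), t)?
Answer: -624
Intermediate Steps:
Function('d')(q) = Mul(Add(-6, q), Add(7, q)) (Function('d')(q) = Mul(Add(7, q), Add(-6, q)) = Mul(Add(-6, q), Add(7, q)))
Function('R')(t) = Add(t, Pow(t, 2)) (Function('R')(t) = Add(Pow(t, 2), t) = Add(t, Pow(t, 2)))
Mul(Mul(26, Function('R')(h)), Function('d')(5)) = Mul(Mul(26, Mul(1, Add(1, 1))), Add(-42, 5, Pow(5, 2))) = Mul(Mul(26, Mul(1, 2)), Add(-42, 5, 25)) = Mul(Mul(26, 2), -12) = Mul(52, -12) = -624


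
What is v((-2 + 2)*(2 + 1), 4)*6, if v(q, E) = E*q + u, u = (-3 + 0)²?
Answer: 54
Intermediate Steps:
u = 9 (u = (-3)² = 9)
v(q, E) = 9 + E*q (v(q, E) = E*q + 9 = 9 + E*q)
v((-2 + 2)*(2 + 1), 4)*6 = (9 + 4*((-2 + 2)*(2 + 1)))*6 = (9 + 4*(0*3))*6 = (9 + 4*0)*6 = (9 + 0)*6 = 9*6 = 54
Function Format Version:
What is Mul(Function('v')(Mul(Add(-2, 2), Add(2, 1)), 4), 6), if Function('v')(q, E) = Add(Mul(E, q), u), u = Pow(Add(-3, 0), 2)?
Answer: 54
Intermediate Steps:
u = 9 (u = Pow(-3, 2) = 9)
Function('v')(q, E) = Add(9, Mul(E, q)) (Function('v')(q, E) = Add(Mul(E, q), 9) = Add(9, Mul(E, q)))
Mul(Function('v')(Mul(Add(-2, 2), Add(2, 1)), 4), 6) = Mul(Add(9, Mul(4, Mul(Add(-2, 2), Add(2, 1)))), 6) = Mul(Add(9, Mul(4, Mul(0, 3))), 6) = Mul(Add(9, Mul(4, 0)), 6) = Mul(Add(9, 0), 6) = Mul(9, 6) = 54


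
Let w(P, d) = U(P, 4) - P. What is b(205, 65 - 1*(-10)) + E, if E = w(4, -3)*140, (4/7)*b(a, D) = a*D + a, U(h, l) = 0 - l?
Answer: 26145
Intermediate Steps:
U(h, l) = -l (U(h, l) = 0 - l = -l)
w(P, d) = -4 - P (w(P, d) = -1*4 - P = -4 - P)
b(a, D) = 7*a/4 + 7*D*a/4 (b(a, D) = 7*(a*D + a)/4 = 7*(D*a + a)/4 = 7*(a + D*a)/4 = 7*a/4 + 7*D*a/4)
E = -1120 (E = (-4 - 1*4)*140 = (-4 - 4)*140 = -8*140 = -1120)
b(205, 65 - 1*(-10)) + E = (7/4)*205*(1 + (65 - 1*(-10))) - 1120 = (7/4)*205*(1 + (65 + 10)) - 1120 = (7/4)*205*(1 + 75) - 1120 = (7/4)*205*76 - 1120 = 27265 - 1120 = 26145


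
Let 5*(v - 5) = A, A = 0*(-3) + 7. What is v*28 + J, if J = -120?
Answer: 296/5 ≈ 59.200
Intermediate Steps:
A = 7 (A = 0 + 7 = 7)
v = 32/5 (v = 5 + (⅕)*7 = 5 + 7/5 = 32/5 ≈ 6.4000)
v*28 + J = (32/5)*28 - 120 = 896/5 - 120 = 296/5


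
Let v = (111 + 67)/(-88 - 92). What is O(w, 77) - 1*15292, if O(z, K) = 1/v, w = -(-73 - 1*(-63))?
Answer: -1361078/89 ≈ -15293.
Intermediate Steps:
w = 10 (w = -(-73 + 63) = -1*(-10) = 10)
v = -89/90 (v = 178/(-180) = 178*(-1/180) = -89/90 ≈ -0.98889)
O(z, K) = -90/89 (O(z, K) = 1/(-89/90) = -90/89)
O(w, 77) - 1*15292 = -90/89 - 1*15292 = -90/89 - 15292 = -1361078/89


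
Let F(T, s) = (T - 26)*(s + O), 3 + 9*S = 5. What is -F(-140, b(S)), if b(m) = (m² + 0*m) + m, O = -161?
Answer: -2161154/81 ≈ -26681.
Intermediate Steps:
S = 2/9 (S = -⅓ + (⅑)*5 = -⅓ + 5/9 = 2/9 ≈ 0.22222)
b(m) = m + m² (b(m) = (m² + 0) + m = m² + m = m + m²)
F(T, s) = (-161 + s)*(-26 + T) (F(T, s) = (T - 26)*(s - 161) = (-26 + T)*(-161 + s) = (-161 + s)*(-26 + T))
-F(-140, b(S)) = -(4186 - 161*(-140) - 52*(1 + 2/9)/9 - 280*(1 + 2/9)/9) = -(4186 + 22540 - 52*11/(9*9) - 280*11/(9*9)) = -(4186 + 22540 - 26*22/81 - 140*22/81) = -(4186 + 22540 - 572/81 - 3080/81) = -1*2161154/81 = -2161154/81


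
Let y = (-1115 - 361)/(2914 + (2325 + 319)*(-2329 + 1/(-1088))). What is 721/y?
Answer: 1207062384325/401472 ≈ 3.0066e+6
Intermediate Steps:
y = 401472/1674150325 (y = -1476/(2914 + 2644*(-2329 - 1/1088)) = -1476/(2914 + 2644*(-2533953/1088)) = -1476/(2914 - 1674942933/272) = -1476/(-1674150325/272) = -1476*(-272/1674150325) = 401472/1674150325 ≈ 0.00023981)
721/y = 721/(401472/1674150325) = 721*(1674150325/401472) = 1207062384325/401472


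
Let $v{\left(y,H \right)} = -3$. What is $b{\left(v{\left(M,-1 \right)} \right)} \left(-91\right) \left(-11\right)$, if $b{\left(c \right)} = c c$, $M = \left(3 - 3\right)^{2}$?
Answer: $9009$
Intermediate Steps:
$M = 0$ ($M = 0^{2} = 0$)
$b{\left(c \right)} = c^{2}$
$b{\left(v{\left(M,-1 \right)} \right)} \left(-91\right) \left(-11\right) = \left(-3\right)^{2} \left(-91\right) \left(-11\right) = 9 \left(-91\right) \left(-11\right) = \left(-819\right) \left(-11\right) = 9009$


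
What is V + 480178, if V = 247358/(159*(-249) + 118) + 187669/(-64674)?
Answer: 1225811871541027/2552876802 ≈ 4.8017e+5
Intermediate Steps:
V = -23405489729/2552876802 (V = 247358/(-39591 + 118) + 187669*(-1/64674) = 247358/(-39473) - 187669/64674 = 247358*(-1/39473) - 187669/64674 = -247358/39473 - 187669/64674 = -23405489729/2552876802 ≈ -9.1683)
V + 480178 = -23405489729/2552876802 + 480178 = 1225811871541027/2552876802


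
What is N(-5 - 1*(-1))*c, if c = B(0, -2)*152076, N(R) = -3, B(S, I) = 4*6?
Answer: -10949472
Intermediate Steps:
B(S, I) = 24
c = 3649824 (c = 24*152076 = 3649824)
N(-5 - 1*(-1))*c = -3*3649824 = -10949472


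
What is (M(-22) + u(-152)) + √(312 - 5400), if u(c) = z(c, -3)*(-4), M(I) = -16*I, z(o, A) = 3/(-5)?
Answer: 1772/5 + 4*I*√318 ≈ 354.4 + 71.33*I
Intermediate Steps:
z(o, A) = -⅗ (z(o, A) = 3*(-⅕) = -⅗)
u(c) = 12/5 (u(c) = -⅗*(-4) = 12/5)
(M(-22) + u(-152)) + √(312 - 5400) = (-16*(-22) + 12/5) + √(312 - 5400) = (352 + 12/5) + √(-5088) = 1772/5 + 4*I*√318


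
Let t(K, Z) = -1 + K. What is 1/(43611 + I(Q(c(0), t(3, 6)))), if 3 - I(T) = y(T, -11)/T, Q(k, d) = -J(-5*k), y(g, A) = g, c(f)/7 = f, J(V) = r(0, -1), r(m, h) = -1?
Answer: 1/43613 ≈ 2.2929e-5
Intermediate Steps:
J(V) = -1
c(f) = 7*f
Q(k, d) = 1 (Q(k, d) = -1*(-1) = 1)
I(T) = 2 (I(T) = 3 - T/T = 3 - 1*1 = 3 - 1 = 2)
1/(43611 + I(Q(c(0), t(3, 6)))) = 1/(43611 + 2) = 1/43613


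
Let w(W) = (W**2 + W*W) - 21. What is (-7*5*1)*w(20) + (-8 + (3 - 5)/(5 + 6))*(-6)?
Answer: -299375/11 ≈ -27216.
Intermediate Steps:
w(W) = -21 + 2*W**2 (w(W) = (W**2 + W**2) - 21 = 2*W**2 - 21 = -21 + 2*W**2)
(-7*5*1)*w(20) + (-8 + (3 - 5)/(5 + 6))*(-6) = (-7*5*1)*(-21 + 2*20**2) + (-8 + (3 - 5)/(5 + 6))*(-6) = (-35*1)*(-21 + 2*400) + (-8 - 2/11)*(-6) = -35*(-21 + 800) + (-8 - 2*1/11)*(-6) = -35*779 + (-8 - 2/11)*(-6) = -27265 - 90/11*(-6) = -27265 + 540/11 = -299375/11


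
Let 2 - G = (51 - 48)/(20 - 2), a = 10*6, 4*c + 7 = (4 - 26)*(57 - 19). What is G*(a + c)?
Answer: -2211/8 ≈ -276.38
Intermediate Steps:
c = -843/4 (c = -7/4 + ((4 - 26)*(57 - 19))/4 = -7/4 + (-22*38)/4 = -7/4 + (¼)*(-836) = -7/4 - 209 = -843/4 ≈ -210.75)
a = 60
G = 11/6 (G = 2 - (51 - 48)/(20 - 2) = 2 - 3/18 = 2 - 1*⅙ = 2 - ⅙ = 11/6 ≈ 1.8333)
G*(a + c) = 11*(60 - 843/4)/6 = (11/6)*(-603/4) = -2211/8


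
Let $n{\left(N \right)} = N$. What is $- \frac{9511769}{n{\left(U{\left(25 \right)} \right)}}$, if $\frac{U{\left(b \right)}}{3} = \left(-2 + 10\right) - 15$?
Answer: $\frac{9511769}{21} \approx 4.5294 \cdot 10^{5}$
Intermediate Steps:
$U{\left(b \right)} = -21$ ($U{\left(b \right)} = 3 \left(\left(-2 + 10\right) - 15\right) = 3 \left(8 - 15\right) = 3 \left(-7\right) = -21$)
$- \frac{9511769}{n{\left(U{\left(25 \right)} \right)}} = - \frac{9511769}{-21} = \left(-9511769\right) \left(- \frac{1}{21}\right) = \frac{9511769}{21}$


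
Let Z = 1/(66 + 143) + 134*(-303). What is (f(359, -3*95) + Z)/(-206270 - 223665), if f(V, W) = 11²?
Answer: 8460528/89856415 ≈ 0.094156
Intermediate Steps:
f(V, W) = 121
Z = -8485817/209 (Z = 1/209 - 40602 = -8485817/209 ≈ -40602.)
(f(359, -3*95) + Z)/(-206270 - 223665) = (121 - 8485817/209)/(-206270 - 223665) = -8460528/209/(-429935) = -8460528/209*(-1/429935) = 8460528/89856415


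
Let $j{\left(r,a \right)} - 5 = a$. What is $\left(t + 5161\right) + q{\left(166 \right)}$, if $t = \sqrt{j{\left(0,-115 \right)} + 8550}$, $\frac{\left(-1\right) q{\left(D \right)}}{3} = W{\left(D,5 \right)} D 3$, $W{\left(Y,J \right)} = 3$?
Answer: $679 + 2 \sqrt{2110} \approx 770.87$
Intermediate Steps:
$j{\left(r,a \right)} = 5 + a$
$q{\left(D \right)} = - 27 D$ ($q{\left(D \right)} = - 3 \cdot 3 D 3 = - 3 \cdot 9 D = - 27 D$)
$t = 2 \sqrt{2110}$ ($t = \sqrt{\left(5 - 115\right) + 8550} = \sqrt{-110 + 8550} = \sqrt{8440} = 2 \sqrt{2110} \approx 91.87$)
$\left(t + 5161\right) + q{\left(166 \right)} = \left(2 \sqrt{2110} + 5161\right) - 4482 = \left(5161 + 2 \sqrt{2110}\right) - 4482 = 679 + 2 \sqrt{2110}$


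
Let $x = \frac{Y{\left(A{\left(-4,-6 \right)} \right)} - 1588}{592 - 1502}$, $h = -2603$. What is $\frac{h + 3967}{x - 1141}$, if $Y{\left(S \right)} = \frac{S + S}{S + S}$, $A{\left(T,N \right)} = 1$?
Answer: $- \frac{1241240}{1036723} \approx -1.1973$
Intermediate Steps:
$Y{\left(S \right)} = 1$ ($Y{\left(S \right)} = \frac{2 S}{2 S} = 2 S \frac{1}{2 S} = 1$)
$x = \frac{1587}{910}$ ($x = \frac{1 - 1588}{592 - 1502} = - \frac{1587}{-910} = \left(-1587\right) \left(- \frac{1}{910}\right) = \frac{1587}{910} \approx 1.744$)
$\frac{h + 3967}{x - 1141} = \frac{-2603 + 3967}{\frac{1587}{910} - 1141} = \frac{1364}{- \frac{1036723}{910}} = 1364 \left(- \frac{910}{1036723}\right) = - \frac{1241240}{1036723}$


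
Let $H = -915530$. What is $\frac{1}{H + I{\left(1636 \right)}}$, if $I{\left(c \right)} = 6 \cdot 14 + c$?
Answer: $- \frac{1}{913810} \approx -1.0943 \cdot 10^{-6}$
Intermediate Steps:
$I{\left(c \right)} = 84 + c$
$\frac{1}{H + I{\left(1636 \right)}} = \frac{1}{-915530 + \left(84 + 1636\right)} = \frac{1}{-915530 + 1720} = \frac{1}{-913810} = - \frac{1}{913810}$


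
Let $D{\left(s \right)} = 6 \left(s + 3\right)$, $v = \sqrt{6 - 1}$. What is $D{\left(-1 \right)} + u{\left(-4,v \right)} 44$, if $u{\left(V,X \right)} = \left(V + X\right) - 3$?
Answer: $-296 + 44 \sqrt{5} \approx -197.61$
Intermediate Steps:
$v = \sqrt{5} \approx 2.2361$
$u{\left(V,X \right)} = -3 + V + X$
$D{\left(s \right)} = 18 + 6 s$ ($D{\left(s \right)} = 6 \left(3 + s\right) = 18 + 6 s$)
$D{\left(-1 \right)} + u{\left(-4,v \right)} 44 = \left(18 + 6 \left(-1\right)\right) + \left(-3 - 4 + \sqrt{5}\right) 44 = \left(18 - 6\right) + \left(-7 + \sqrt{5}\right) 44 = 12 - \left(308 - 44 \sqrt{5}\right) = -296 + 44 \sqrt{5}$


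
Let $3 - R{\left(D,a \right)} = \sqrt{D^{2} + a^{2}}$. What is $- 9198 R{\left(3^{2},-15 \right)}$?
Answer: $-27594 + 27594 \sqrt{34} \approx 1.3331 \cdot 10^{5}$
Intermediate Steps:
$R{\left(D,a \right)} = 3 - \sqrt{D^{2} + a^{2}}$
$- 9198 R{\left(3^{2},-15 \right)} = - 9198 \left(3 - \sqrt{\left(3^{2}\right)^{2} + \left(-15\right)^{2}}\right) = - 9198 \left(3 - \sqrt{9^{2} + 225}\right) = - 9198 \left(3 - \sqrt{81 + 225}\right) = - 9198 \left(3 - \sqrt{306}\right) = - 9198 \left(3 - 3 \sqrt{34}\right) = -27594 + 27594 \sqrt{34}$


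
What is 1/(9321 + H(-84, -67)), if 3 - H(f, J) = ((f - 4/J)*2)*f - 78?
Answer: -67/314898 ≈ -0.00021277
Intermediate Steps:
H(f, J) = 81 - f*(-8/J + 2*f) (H(f, J) = 3 - (((f - 4/J)*2)*f - 78) = 3 - ((-8/J + 2*f)*f - 78) = 3 - (f*(-8/J + 2*f) - 78) = 3 - (-78 + f*(-8/J + 2*f)) = 3 + (78 - f*(-8/J + 2*f)) = 81 - f*(-8/J + 2*f))
1/(9321 + H(-84, -67)) = 1/(9321 + (81 - 2*(-84)**2 + 8*(-84)/(-67))) = 1/(9321 + (81 - 2*7056 + 8*(-84)*(-1/67))) = 1/(9321 + (81 - 14112 + 672/67)) = 1/(9321 - 939405/67) = 1/(-314898/67) = -67/314898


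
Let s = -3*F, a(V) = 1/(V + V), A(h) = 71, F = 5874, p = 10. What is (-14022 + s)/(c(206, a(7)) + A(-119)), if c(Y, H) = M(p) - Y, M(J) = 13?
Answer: 15822/61 ≈ 259.38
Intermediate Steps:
a(V) = 1/(2*V)
c(Y, H) = 13 - Y
s = -17622 (s = -3*5874 = -17622)
(-14022 + s)/(c(206, a(7)) + A(-119)) = (-14022 - 17622)/((13 - 1*206) + 71) = -31644/((13 - 206) + 71) = -31644/(-193 + 71) = -31644/(-122) = -31644*(-1/122) = 15822/61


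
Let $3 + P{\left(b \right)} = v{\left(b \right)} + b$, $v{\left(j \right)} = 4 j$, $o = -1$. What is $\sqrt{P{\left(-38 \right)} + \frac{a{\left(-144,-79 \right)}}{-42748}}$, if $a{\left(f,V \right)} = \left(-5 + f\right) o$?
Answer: $\frac{i \sqrt{88173232431}}{21374} \approx 13.893 i$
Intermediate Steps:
$a{\left(f,V \right)} = 5 - f$ ($a{\left(f,V \right)} = \left(-5 + f\right) \left(-1\right) = 5 - f$)
$P{\left(b \right)} = -3 + 5 b$ ($P{\left(b \right)} = -3 + \left(4 b + b\right) = -3 + 5 b$)
$\sqrt{P{\left(-38 \right)} + \frac{a{\left(-144,-79 \right)}}{-42748}} = \sqrt{\left(-3 + 5 \left(-38\right)\right) + \frac{5 - -144}{-42748}} = \sqrt{\left(-3 - 190\right) + \left(5 + 144\right) \left(- \frac{1}{42748}\right)} = \sqrt{-193 + 149 \left(- \frac{1}{42748}\right)} = \sqrt{-193 - \frac{149}{42748}} = \sqrt{- \frac{8250513}{42748}} = \frac{i \sqrt{88173232431}}{21374}$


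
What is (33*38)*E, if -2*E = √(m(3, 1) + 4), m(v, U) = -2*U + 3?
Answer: -627*√5 ≈ -1402.0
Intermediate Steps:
m(v, U) = 3 - 2*U
E = -√5/2 (E = -√((3 - 2*1) + 4)/2 = -√((3 - 2) + 4)/2 = -√(1 + 4)/2 = -√5/2 ≈ -1.1180)
(33*38)*E = (33*38)*(-√5/2) = 1254*(-√5/2) = -627*√5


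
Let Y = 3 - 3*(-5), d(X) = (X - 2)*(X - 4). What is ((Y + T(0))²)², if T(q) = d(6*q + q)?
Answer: 456976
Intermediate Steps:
d(X) = (-4 + X)*(-2 + X) (d(X) = (-2 + X)*(-4 + X) = (-4 + X)*(-2 + X))
T(q) = 8 - 42*q + 49*q² (T(q) = 8 + (6*q + q)² - 6*(6*q + q) = 8 + (7*q)² - 42*q = 8 + 49*q² - 42*q = 8 - 42*q + 49*q²)
Y = 18 (Y = 3 + 15 = 18)
((Y + T(0))²)² = ((18 + (8 - 42*0 + 49*0²))²)² = ((18 + (8 + 0 + 49*0))²)² = ((18 + (8 + 0 + 0))²)² = ((18 + 8)²)² = (26²)² = 676² = 456976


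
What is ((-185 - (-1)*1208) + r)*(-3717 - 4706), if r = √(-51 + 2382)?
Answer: -8616729 - 25269*√259 ≈ -9.0234e+6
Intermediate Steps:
r = 3*√259 (r = √2331 = 3*√259 ≈ 48.280)
((-185 - (-1)*1208) + r)*(-3717 - 4706) = ((-185 - (-1)*1208) + 3*√259)*(-3717 - 4706) = ((-185 - 1*(-1208)) + 3*√259)*(-8423) = ((-185 + 1208) + 3*√259)*(-8423) = (1023 + 3*√259)*(-8423) = -8616729 - 25269*√259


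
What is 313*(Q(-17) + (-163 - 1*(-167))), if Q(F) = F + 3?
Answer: -3130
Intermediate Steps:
Q(F) = 3 + F
313*(Q(-17) + (-163 - 1*(-167))) = 313*((3 - 17) + (-163 - 1*(-167))) = 313*(-14 + (-163 + 167)) = 313*(-14 + 4) = 313*(-10) = -3130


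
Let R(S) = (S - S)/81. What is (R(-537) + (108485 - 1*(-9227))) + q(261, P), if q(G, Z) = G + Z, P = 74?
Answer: 118047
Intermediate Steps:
R(S) = 0 (R(S) = 0*(1/81) = 0)
(R(-537) + (108485 - 1*(-9227))) + q(261, P) = (0 + (108485 - 1*(-9227))) + (261 + 74) = (0 + (108485 + 9227)) + 335 = (0 + 117712) + 335 = 117712 + 335 = 118047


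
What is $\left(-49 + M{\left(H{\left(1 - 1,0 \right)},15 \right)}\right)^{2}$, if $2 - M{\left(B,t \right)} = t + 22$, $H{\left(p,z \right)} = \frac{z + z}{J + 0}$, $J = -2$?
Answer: $7056$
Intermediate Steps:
$H{\left(p,z \right)} = - z$ ($H{\left(p,z \right)} = \frac{z + z}{-2 + 0} = \frac{2 z}{-2} = 2 z \left(- \frac{1}{2}\right) = - z$)
$M{\left(B,t \right)} = -20 - t$ ($M{\left(B,t \right)} = 2 - \left(t + 22\right) = 2 - \left(22 + t\right) = -20 - t$)
$\left(-49 + M{\left(H{\left(1 - 1,0 \right)},15 \right)}\right)^{2} = \left(-49 - 35\right)^{2} = \left(-84\right)^{2} = 7056$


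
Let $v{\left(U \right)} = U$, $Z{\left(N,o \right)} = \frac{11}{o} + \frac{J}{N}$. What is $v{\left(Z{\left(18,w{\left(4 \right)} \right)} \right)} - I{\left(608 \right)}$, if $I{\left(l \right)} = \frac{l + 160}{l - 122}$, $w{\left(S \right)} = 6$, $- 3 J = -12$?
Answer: $\frac{77}{162} \approx 0.47531$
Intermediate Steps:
$J = 4$ ($J = \left(- \frac{1}{3}\right) \left(-12\right) = 4$)
$Z{\left(N,o \right)} = \frac{4}{N} + \frac{11}{o}$ ($Z{\left(N,o \right)} = \frac{11}{o} + \frac{4}{N} = \frac{4}{N} + \frac{11}{o}$)
$I{\left(l \right)} = \frac{160 + l}{-122 + l}$
$v{\left(Z{\left(18,w{\left(4 \right)} \right)} \right)} - I{\left(608 \right)} = \left(\frac{4}{18} + \frac{11}{6}\right) - \frac{160 + 608}{-122 + 608} = \left(4 \cdot \frac{1}{18} + 11 \cdot \frac{1}{6}\right) - \frac{1}{486} \cdot 768 = \left(\frac{2}{9} + \frac{11}{6}\right) - \frac{1}{486} \cdot 768 = \frac{37}{18} - \frac{128}{81} = \frac{77}{162}$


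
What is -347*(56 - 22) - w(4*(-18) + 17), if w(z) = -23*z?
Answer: -13063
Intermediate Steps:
-347*(56 - 22) - w(4*(-18) + 17) = -347*(56 - 22) - (-23)*(4*(-18) + 17) = -347*34 - (-23)*(-72 + 17) = -11798 - (-23)*(-55) = -11798 - 1*1265 = -11798 - 1265 = -13063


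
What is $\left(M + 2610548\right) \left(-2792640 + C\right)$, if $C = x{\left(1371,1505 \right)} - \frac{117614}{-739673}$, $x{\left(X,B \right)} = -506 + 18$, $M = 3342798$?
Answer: $- \frac{12299620274884427380}{739673} \approx -1.6628 \cdot 10^{13}$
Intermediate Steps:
$x{\left(X,B \right)} = -488$
$C = - \frac{360842810}{739673}$ ($C = -488 - \frac{117614}{-739673} = -488 - - \frac{117614}{739673} = -488 + \frac{117614}{739673} = - \frac{360842810}{739673} \approx -487.84$)
$\left(M + 2610548\right) \left(-2792640 + C\right) = \left(3342798 + 2610548\right) \left(-2792640 - \frac{360842810}{739673}\right) = 5953346 \left(- \frac{2066001249530}{739673}\right) = - \frac{12299620274884427380}{739673}$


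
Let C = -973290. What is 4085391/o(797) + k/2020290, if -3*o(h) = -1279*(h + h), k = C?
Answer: 759225070721/137293925018 ≈ 5.5299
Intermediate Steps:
k = -973290
o(h) = 2558*h/3 (o(h) = -(-1279)*(h + h)/3 = -(-1279)*2*h/3 = -(-2558)*h/3 = 2558*h/3)
4085391/o(797) + k/2020290 = 4085391/(((2558/3)*797)) - 973290/2020290 = 4085391/(2038726/3) - 973290*1/2020290 = 4085391*(3/2038726) - 32443/67343 = 12256173/2038726 - 32443/67343 = 759225070721/137293925018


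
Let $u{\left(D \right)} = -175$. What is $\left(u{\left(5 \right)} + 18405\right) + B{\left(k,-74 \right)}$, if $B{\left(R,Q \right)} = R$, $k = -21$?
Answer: $18209$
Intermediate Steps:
$\left(u{\left(5 \right)} + 18405\right) + B{\left(k,-74 \right)} = \left(-175 + 18405\right) - 21 = 18230 - 21 = 18209$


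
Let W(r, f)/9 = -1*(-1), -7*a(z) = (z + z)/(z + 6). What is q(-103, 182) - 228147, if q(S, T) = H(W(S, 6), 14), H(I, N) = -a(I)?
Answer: -7985139/35 ≈ -2.2815e+5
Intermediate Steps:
a(z) = -2*z/(7*(6 + z)) (a(z) = -(z + z)/(7*(z + 6)) = -2*z/(7*(6 + z)))
W(r, f) = 9 (W(r, f) = 9*(-1*(-1)) = 9*1 = 9)
H(I, N) = 2*I/(42 + 7*I) (H(I, N) = -(-2)*I/(42 + 7*I) = 2*I/(42 + 7*I))
q(S, T) = 6/35 (q(S, T) = (2/7)*9/(6 + 9) = (2/7)*9/15 = (2/7)*9*(1/15) = 6/35)
q(-103, 182) - 228147 = 6/35 - 228147 = -7985139/35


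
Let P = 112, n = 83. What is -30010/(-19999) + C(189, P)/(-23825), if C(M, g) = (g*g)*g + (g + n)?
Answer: -27386066627/476476175 ≈ -57.476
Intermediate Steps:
C(M, g) = 83 + g + g**3 (C(M, g) = (g*g)*g + (g + 83) = g**2*g + (83 + g) = g**3 + (83 + g) = 83 + g + g**3)
-30010/(-19999) + C(189, P)/(-23825) = -30010/(-19999) + (83 + 112 + 112**3)/(-23825) = -30010*(-1/19999) + (83 + 112 + 1404928)*(-1/23825) = 30010/19999 + 1405123*(-1/23825) = 30010/19999 - 1405123/23825 = -27386066627/476476175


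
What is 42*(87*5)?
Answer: 18270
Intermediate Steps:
42*(87*5) = 42*435 = 18270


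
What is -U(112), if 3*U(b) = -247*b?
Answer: 27664/3 ≈ 9221.3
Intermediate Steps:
U(b) = -247*b/3 (U(b) = (-247*b)/3 = -247*b/3)
-U(112) = -(-247)*112/3 = -1*(-27664/3) = 27664/3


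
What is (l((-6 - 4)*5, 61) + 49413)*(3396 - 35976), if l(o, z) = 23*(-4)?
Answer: -1606878180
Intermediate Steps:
l(o, z) = -92
(l((-6 - 4)*5, 61) + 49413)*(3396 - 35976) = (-92 + 49413)*(3396 - 35976) = 49321*(-32580) = -1606878180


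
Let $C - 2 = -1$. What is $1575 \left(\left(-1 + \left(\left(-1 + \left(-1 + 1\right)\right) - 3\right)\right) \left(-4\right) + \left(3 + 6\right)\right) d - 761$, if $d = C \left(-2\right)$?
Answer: $-92111$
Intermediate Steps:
$C = 1$ ($C = 2 - 1 = 1$)
$d = -2$ ($d = 1 \left(-2\right) = -2$)
$1575 \left(\left(-1 + \left(\left(-1 + \left(-1 + 1\right)\right) - 3\right)\right) \left(-4\right) + \left(3 + 6\right)\right) d - 761 = 1575 \left(\left(-1 + \left(\left(-1 + \left(-1 + 1\right)\right) - 3\right)\right) \left(-4\right) + \left(3 + 6\right)\right) \left(-2\right) - 761 = 1575 \left(\left(-1 + \left(\left(-1 + 0\right) - 3\right)\right) \left(-4\right) + 9\right) \left(-2\right) - 761 = 1575 \left(\left(-1 - 4\right) \left(-4\right) + 9\right) \left(-2\right) - 761 = 1575 \left(\left(-5\right) \left(-4\right) + 9\right) \left(-2\right) - 761 = 1575 \left(20 + 9\right) \left(-2\right) - 761 = 1575 \cdot 29 \left(-2\right) - 761 = 1575 \left(-58\right) - 761 = -91350 - 761 = -92111$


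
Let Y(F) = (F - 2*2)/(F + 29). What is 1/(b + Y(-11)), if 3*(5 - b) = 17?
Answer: -2/3 ≈ -0.66667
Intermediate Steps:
Y(F) = (-4 + F)/(29 + F) (Y(F) = (F - 4)/(29 + F) = (-4 + F)/(29 + F))
b = -2/3 (b = 5 - 1/3*17 = 5 - 17/3 = -2/3 ≈ -0.66667)
1/(b + Y(-11)) = 1/(-2/3 + (-4 - 11)/(29 - 11)) = 1/(-2/3 - 15/18) = 1/(-2/3 + (1/18)*(-15)) = 1/(-2/3 - 5/6) = 1/(-3/2) = -2/3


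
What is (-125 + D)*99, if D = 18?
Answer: -10593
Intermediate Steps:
(-125 + D)*99 = (-125 + 18)*99 = -107*99 = -10593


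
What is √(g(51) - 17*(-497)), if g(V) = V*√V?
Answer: √(8449 + 51*√51) ≈ 93.879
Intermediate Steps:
g(V) = V^(3/2)
√(g(51) - 17*(-497)) = √(51^(3/2) - 17*(-497)) = √(51*√51 + 8449) = √(8449 + 51*√51)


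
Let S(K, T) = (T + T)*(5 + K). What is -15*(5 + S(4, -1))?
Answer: 195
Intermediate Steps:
S(K, T) = 2*T*(5 + K) (S(K, T) = (2*T)*(5 + K) = 2*T*(5 + K))
-15*(5 + S(4, -1)) = -15*(5 + 2*(-1)*(5 + 4)) = -15*(5 + 2*(-1)*9) = -15*(5 - 18) = -15*(-13) = 195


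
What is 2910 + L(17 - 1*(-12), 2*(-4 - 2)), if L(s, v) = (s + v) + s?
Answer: 2956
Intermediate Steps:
L(s, v) = v + 2*s
2910 + L(17 - 1*(-12), 2*(-4 - 2)) = 2910 + (2*(-4 - 2) + 2*(17 - 1*(-12))) = 2910 + (2*(-6) + 2*(17 + 12)) = 2910 + (-12 + 2*29) = 2910 + (-12 + 58) = 2910 + 46 = 2956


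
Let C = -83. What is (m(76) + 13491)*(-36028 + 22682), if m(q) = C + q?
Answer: -179957464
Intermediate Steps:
m(q) = -83 + q
(m(76) + 13491)*(-36028 + 22682) = ((-83 + 76) + 13491)*(-36028 + 22682) = (-7 + 13491)*(-13346) = 13484*(-13346) = -179957464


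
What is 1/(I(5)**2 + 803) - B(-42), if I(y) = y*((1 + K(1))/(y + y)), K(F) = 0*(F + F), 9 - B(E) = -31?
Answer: -128516/3213 ≈ -39.999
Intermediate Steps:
B(E) = 40 (B(E) = 9 - 1*(-31) = 9 + 31 = 40)
K(F) = 0 (K(F) = 0*(2*F) = 0)
I(y) = 1/2 (I(y) = y*((1 + 0)/(y + y)) = y*(1/(2*y)) = 1/2)
1/(I(5)**2 + 803) - B(-42) = 1/((1/2)**2 + 803) - 1*40 = 1/(1/4 + 803) - 40 = 1/(3213/4) - 40 = 4/3213 - 40 = -128516/3213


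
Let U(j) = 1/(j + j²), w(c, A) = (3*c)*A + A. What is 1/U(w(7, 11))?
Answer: 58806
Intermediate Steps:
w(c, A) = A + 3*A*c (w(c, A) = 3*A*c + A = A + 3*A*c)
1/U(w(7, 11)) = 1/(1/(((11*(1 + 3*7)))*(1 + 11*(1 + 3*7)))) = 1/(1/(((11*(1 + 21)))*(1 + 11*(1 + 21)))) = 1/(1/(((11*22))*(1 + 11*22))) = 1/(1/(242*(1 + 242))) = 1/((1/242)/243) = 1/((1/242)*(1/243)) = 1/(1/58806) = 58806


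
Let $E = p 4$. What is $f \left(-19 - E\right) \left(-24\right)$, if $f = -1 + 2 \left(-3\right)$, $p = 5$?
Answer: $-6552$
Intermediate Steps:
$f = -7$ ($f = -1 - 6 = -7$)
$E = 20$ ($E = 5 \cdot 4 = 20$)
$f \left(-19 - E\right) \left(-24\right) = - 7 \left(-19 - 20\right) \left(-24\right) = \left(-7\right) \left(-39\right) \left(-24\right) = 273 \left(-24\right) = -6552$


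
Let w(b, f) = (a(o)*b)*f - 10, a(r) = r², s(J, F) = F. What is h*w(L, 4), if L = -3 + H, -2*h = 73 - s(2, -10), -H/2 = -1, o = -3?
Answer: 1909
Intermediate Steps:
H = 2 (H = -2*(-1) = 2)
h = -83/2 (h = -(73 - 1*(-10))/2 = -(73 + 10)/2 = -½*83 = -83/2 ≈ -41.500)
L = -1 (L = -3 + 2 = -1)
w(b, f) = -10 + 9*b*f (w(b, f) = ((-3)²*b)*f - 10 = (9*b)*f - 10 = 9*b*f - 10 = -10 + 9*b*f)
h*w(L, 4) = -83*(-10 + 9*(-1)*4)/2 = -83*(-10 - 36)/2 = -83/2*(-46) = 1909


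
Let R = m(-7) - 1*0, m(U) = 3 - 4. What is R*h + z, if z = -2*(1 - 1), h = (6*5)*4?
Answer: -120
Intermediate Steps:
m(U) = -1
h = 120 (h = 30*4 = 120)
z = 0 (z = -2*0 = 0)
R = -1 (R = -1 - 1*0 = -1 + 0 = -1)
R*h + z = -1*120 + 0 = -120 + 0 = -120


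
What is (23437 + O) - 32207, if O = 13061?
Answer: 4291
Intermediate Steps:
(23437 + O) - 32207 = (23437 + 13061) - 32207 = 36498 - 32207 = 4291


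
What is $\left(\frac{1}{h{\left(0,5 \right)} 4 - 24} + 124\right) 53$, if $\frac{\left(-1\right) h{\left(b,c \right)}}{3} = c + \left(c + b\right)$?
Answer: $\frac{946315}{144} \approx 6571.6$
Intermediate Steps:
$h{\left(b,c \right)} = - 6 c - 3 b$ ($h{\left(b,c \right)} = - 3 \left(c + \left(c + b\right)\right) = - 3 \left(c + \left(b + c\right)\right) = - 3 \left(b + 2 c\right) = - 6 c - 3 b$)
$\left(\frac{1}{h{\left(0,5 \right)} 4 - 24} + 124\right) 53 = \left(\frac{1}{\left(\left(-6\right) 5 - 0\right) 4 - 24} + 124\right) 53 = \left(\frac{1}{\left(-30 + 0\right) 4 - 24} + 124\right) 53 = \left(\frac{1}{\left(-30\right) 4 - 24} + 124\right) 53 = \left(\frac{1}{-120 - 24} + 124\right) 53 = \left(\frac{1}{-144} + 124\right) 53 = \left(- \frac{1}{144} + 124\right) 53 = \frac{17855}{144} \cdot 53 = \frac{946315}{144}$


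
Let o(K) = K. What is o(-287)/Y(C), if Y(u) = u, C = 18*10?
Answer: -287/180 ≈ -1.5944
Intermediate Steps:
C = 180
o(-287)/Y(C) = -287/180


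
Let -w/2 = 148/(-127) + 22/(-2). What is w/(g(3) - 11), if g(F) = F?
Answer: -1545/508 ≈ -3.0413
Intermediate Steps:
w = 3090/127 (w = -2*(148/(-127) + 22/(-2)) = -2*(148*(-1/127) + 22*(-½)) = -2*(-148/127 - 11) = -2*(-1545/127) = 3090/127 ≈ 24.331)
w/(g(3) - 11) = 3090/(127*(3 - 11)) = (3090/127)/(-8) = (3090/127)*(-⅛) = -1545/508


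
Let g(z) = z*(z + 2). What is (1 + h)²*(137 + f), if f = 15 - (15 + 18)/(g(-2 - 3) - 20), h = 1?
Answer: 3172/5 ≈ 634.40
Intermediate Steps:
g(z) = z*(2 + z)
f = 108/5 (f = 15 - (15 + 18)/((-2 - 3)*(2 + (-2 - 3)) - 20) = 15 - 33/(-5*(2 - 5) - 20) = 15 - 33/(-5*(-3) - 20) = 15 - 33/(15 - 20) = 15 - 33/(-5) = 15 - 33*(-1)/5 = 15 - 1*(-33/5) = 15 + 33/5 = 108/5 ≈ 21.600)
(1 + h)²*(137 + f) = (1 + 1)²*(137 + 108/5) = 2²*(793/5) = 4*(793/5) = 3172/5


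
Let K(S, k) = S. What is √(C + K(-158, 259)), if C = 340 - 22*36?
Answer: I*√610 ≈ 24.698*I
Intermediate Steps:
C = -452 (C = 340 - 792 = -452)
√(C + K(-158, 259)) = √(-452 - 158) = √(-610) = I*√610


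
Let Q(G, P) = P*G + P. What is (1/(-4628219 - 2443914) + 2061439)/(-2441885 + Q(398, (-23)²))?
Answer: -7289385389693/7888306653131 ≈ -0.92408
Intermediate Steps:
Q(G, P) = P + G*P (Q(G, P) = G*P + P = P + G*P)
(1/(-4628219 - 2443914) + 2061439)/(-2441885 + Q(398, (-23)²)) = (1/(-4628219 - 2443914) + 2061439)/(-2441885 + (-23)²*(1 + 398)) = (1/(-7072133) + 2061439)/(-2441885 + 529*399) = (-1/7072133 + 2061439)/(-2441885 + 211071) = (14578770779386/7072133)/(-2230814) = (14578770779386/7072133)*(-1/2230814) = -7289385389693/7888306653131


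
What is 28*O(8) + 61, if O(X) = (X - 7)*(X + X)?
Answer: 509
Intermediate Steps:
O(X) = 2*X*(-7 + X) (O(X) = (-7 + X)*(2*X) = 2*X*(-7 + X))
28*O(8) + 61 = 28*(2*8*(-7 + 8)) + 61 = 28*(2*8*1) + 61 = 28*16 + 61 = 448 + 61 = 509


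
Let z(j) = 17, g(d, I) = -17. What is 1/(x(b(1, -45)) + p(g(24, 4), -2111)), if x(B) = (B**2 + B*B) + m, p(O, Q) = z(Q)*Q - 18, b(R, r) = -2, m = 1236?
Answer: -1/34661 ≈ -2.8851e-5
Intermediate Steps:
p(O, Q) = -18 + 17*Q (p(O, Q) = 17*Q - 18 = -18 + 17*Q)
x(B) = 1236 + 2*B**2 (x(B) = (B**2 + B*B) + 1236 = (B**2 + B**2) + 1236 = 2*B**2 + 1236 = 1236 + 2*B**2)
1/(x(b(1, -45)) + p(g(24, 4), -2111)) = 1/((1236 + 2*(-2)**2) + (-18 + 17*(-2111))) = 1/((1236 + 2*4) + (-18 - 35887)) = 1/((1236 + 8) - 35905) = 1/(1244 - 35905) = 1/(-34661) = -1/34661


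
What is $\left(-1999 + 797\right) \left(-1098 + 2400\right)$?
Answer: $-1565004$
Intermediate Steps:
$\left(-1999 + 797\right) \left(-1098 + 2400\right) = \left(-1202\right) 1302 = -1565004$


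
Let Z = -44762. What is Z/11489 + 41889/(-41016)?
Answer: -772406971/157077608 ≈ -4.9174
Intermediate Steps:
Z/11489 + 41889/(-41016) = -44762/11489 + 41889/(-41016) = -44762*1/11489 + 41889*(-1/41016) = -44762/11489 - 13963/13672 = -772406971/157077608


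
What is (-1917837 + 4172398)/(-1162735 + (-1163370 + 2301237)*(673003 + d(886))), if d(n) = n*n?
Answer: 2254561/1659007785398 ≈ 1.3590e-6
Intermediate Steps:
d(n) = n²
(-1917837 + 4172398)/(-1162735 + (-1163370 + 2301237)*(673003 + d(886))) = (-1917837 + 4172398)/(-1162735 + (-1163370 + 2301237)*(673003 + 886²)) = 2254561/(-1162735 + 1137867*(673003 + 784996)) = 2254561/(-1162735 + 1137867*1457999) = 2254561/(-1162735 + 1659008948133) = 2254561/1659007785398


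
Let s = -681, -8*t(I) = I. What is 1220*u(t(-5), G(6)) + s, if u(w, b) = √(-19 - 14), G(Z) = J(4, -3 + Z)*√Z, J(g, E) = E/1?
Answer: -681 + 1220*I*√33 ≈ -681.0 + 7008.4*I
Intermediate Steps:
t(I) = -I/8
J(g, E) = E (J(g, E) = E*1 = E)
G(Z) = √Z*(-3 + Z) (G(Z) = (-3 + Z)*√Z = √Z*(-3 + Z))
u(w, b) = I*√33 (u(w, b) = √(-33) = I*√33)
1220*u(t(-5), G(6)) + s = 1220*(I*√33) - 681 = 1220*I*√33 - 681 = -681 + 1220*I*√33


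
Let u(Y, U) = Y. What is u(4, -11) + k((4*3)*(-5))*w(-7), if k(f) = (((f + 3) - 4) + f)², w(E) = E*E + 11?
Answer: 878464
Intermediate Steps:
w(E) = 11 + E² (w(E) = E² + 11 = 11 + E²)
k(f) = (-1 + 2*f)² (k(f) = (((3 + f) - 4) + f)² = ((-1 + f) + f)² = (-1 + 2*f)²)
u(4, -11) + k((4*3)*(-5))*w(-7) = 4 + (-1 + 2*((4*3)*(-5)))²*(11 + (-7)²) = 4 + (-1 + 2*(12*(-5)))²*(11 + 49) = 4 + (-1 + 2*(-60))²*60 = 4 + (-1 - 120)²*60 = 4 + (-121)²*60 = 4 + 14641*60 = 4 + 878460 = 878464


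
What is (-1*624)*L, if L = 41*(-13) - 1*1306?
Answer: 1147536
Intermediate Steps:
L = -1839 (L = -533 - 1306 = -1839)
(-1*624)*L = -1*624*(-1839) = -624*(-1839) = 1147536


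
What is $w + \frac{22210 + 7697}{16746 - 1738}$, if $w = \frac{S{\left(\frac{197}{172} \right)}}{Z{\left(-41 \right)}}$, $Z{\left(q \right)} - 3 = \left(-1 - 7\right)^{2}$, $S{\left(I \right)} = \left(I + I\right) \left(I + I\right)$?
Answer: $\frac{57471347}{27749792} \approx 2.0711$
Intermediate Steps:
$S{\left(I \right)} = 4 I^{2}$ ($S{\left(I \right)} = 2 I 2 I = 4 I^{2}$)
$Z{\left(q \right)} = 67$ ($Z{\left(q \right)} = 3 + \left(-1 - 7\right)^{2} = 3 + \left(-8\right)^{2} = 3 + 64 = 67$)
$w = \frac{38809}{495532}$ ($w = \frac{4 \left(\frac{197}{172}\right)^{2}}{67} = 4 \left(197 \cdot \frac{1}{172}\right)^{2} \cdot \frac{1}{67} = 4 \left(\frac{197}{172}\right)^{2} \cdot \frac{1}{67} = 4 \cdot \frac{38809}{29584} \cdot \frac{1}{67} = \frac{38809}{7396} \cdot \frac{1}{67} = \frac{38809}{495532} \approx 0.078318$)
$w + \frac{22210 + 7697}{16746 - 1738} = \frac{38809}{495532} + \frac{22210 + 7697}{16746 - 1738} = \frac{38809}{495532} + \frac{29907}{15008} = \frac{57471347}{27749792}$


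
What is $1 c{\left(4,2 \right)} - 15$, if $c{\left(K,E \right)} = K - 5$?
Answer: $-16$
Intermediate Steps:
$c{\left(K,E \right)} = -5 + K$
$1 c{\left(4,2 \right)} - 15 = 1 \left(-5 + 4\right) - 15 = 1 \left(-1\right) - 15 = -1 - 15 = -16$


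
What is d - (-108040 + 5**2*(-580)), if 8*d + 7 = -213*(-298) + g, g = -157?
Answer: 521815/4 ≈ 1.3045e+5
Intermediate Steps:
d = 31655/4 (d = -7/8 + (-213*(-298) - 157)/8 = -7/8 + (63474 - 157)/8 = -7/8 + (1/8)*63317 = -7/8 + 63317/8 = 31655/4 ≈ 7913.8)
d - (-108040 + 5**2*(-580)) = 31655/4 - (-108040 + 5**2*(-580)) = 31655/4 - (-108040 + 25*(-580)) = 31655/4 - (-108040 - 14500) = 31655/4 - 1*(-122540) = 31655/4 + 122540 = 521815/4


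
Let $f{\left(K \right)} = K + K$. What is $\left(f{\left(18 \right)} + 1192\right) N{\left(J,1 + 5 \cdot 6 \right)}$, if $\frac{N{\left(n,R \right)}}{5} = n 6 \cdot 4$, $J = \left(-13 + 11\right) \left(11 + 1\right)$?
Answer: $-3536640$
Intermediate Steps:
$J = -24$ ($J = \left(-2\right) 12 = -24$)
$N{\left(n,R \right)} = 120 n$ ($N{\left(n,R \right)} = 5 n 6 \cdot 4 = 5 \cdot 6 n 4 = 5 \cdot 24 n = 120 n$)
$f{\left(K \right)} = 2 K$
$\left(f{\left(18 \right)} + 1192\right) N{\left(J,1 + 5 \cdot 6 \right)} = \left(2 \cdot 18 + 1192\right) 120 \left(-24\right) = \left(36 + 1192\right) \left(-2880\right) = 1228 \left(-2880\right) = -3536640$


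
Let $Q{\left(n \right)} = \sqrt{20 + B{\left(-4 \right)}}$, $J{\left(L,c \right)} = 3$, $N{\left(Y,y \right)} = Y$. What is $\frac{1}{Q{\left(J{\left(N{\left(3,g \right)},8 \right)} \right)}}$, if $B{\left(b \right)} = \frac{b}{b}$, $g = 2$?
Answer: $\frac{\sqrt{21}}{21} \approx 0.21822$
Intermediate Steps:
$B{\left(b \right)} = 1$
$Q{\left(n \right)} = \sqrt{21}$ ($Q{\left(n \right)} = \sqrt{20 + 1} = \sqrt{21}$)
$\frac{1}{Q{\left(J{\left(N{\left(3,g \right)},8 \right)} \right)}} = \frac{1}{\sqrt{21}} = \frac{\sqrt{21}}{21}$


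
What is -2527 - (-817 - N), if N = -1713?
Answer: -3423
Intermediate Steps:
-2527 - (-817 - N) = -2527 - (-817 - 1*(-1713)) = -2527 - (-817 + 1713) = -2527 - 1*896 = -2527 - 896 = -3423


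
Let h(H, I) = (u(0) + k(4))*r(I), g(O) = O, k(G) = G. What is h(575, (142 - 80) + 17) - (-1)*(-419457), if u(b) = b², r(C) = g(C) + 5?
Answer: -419121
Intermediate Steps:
r(C) = 5 + C (r(C) = C + 5 = 5 + C)
h(H, I) = 20 + 4*I (h(H, I) = (0² + 4)*(5 + I) = (0 + 4)*(5 + I) = 4*(5 + I) = 20 + 4*I)
h(575, (142 - 80) + 17) - (-1)*(-419457) = (20 + 4*((142 - 80) + 17)) - (-1)*(-419457) = (20 + 4*(62 + 17)) - 1*419457 = (20 + 4*79) - 419457 = (20 + 316) - 419457 = 336 - 419457 = -419121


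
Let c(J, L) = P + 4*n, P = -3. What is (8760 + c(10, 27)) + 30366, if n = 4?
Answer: 39139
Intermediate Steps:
c(J, L) = 13 (c(J, L) = -3 + 4*4 = -3 + 16 = 13)
(8760 + c(10, 27)) + 30366 = (8760 + 13) + 30366 = 8773 + 30366 = 39139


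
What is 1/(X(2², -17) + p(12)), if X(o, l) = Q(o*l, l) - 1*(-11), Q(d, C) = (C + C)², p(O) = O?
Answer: 1/1179 ≈ 0.00084818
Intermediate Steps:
Q(d, C) = 4*C² (Q(d, C) = (2*C)² = 4*C²)
X(o, l) = 11 + 4*l² (X(o, l) = 4*l² - 1*(-11) = 4*l² + 11 = 11 + 4*l²)
1/(X(2², -17) + p(12)) = 1/((11 + 4*(-17)²) + 12) = 1/((11 + 4*289) + 12) = 1/((11 + 1156) + 12) = 1/(1167 + 12) = 1/1179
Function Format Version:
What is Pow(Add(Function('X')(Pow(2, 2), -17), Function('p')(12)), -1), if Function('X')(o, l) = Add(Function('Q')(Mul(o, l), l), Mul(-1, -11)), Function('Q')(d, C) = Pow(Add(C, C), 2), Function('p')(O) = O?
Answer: Rational(1, 1179) ≈ 0.00084818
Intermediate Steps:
Function('Q')(d, C) = Mul(4, Pow(C, 2)) (Function('Q')(d, C) = Pow(Mul(2, C), 2) = Mul(4, Pow(C, 2)))
Function('X')(o, l) = Add(11, Mul(4, Pow(l, 2))) (Function('X')(o, l) = Add(Mul(4, Pow(l, 2)), Mul(-1, -11)) = Add(Mul(4, Pow(l, 2)), 11) = Add(11, Mul(4, Pow(l, 2))))
Pow(Add(Function('X')(Pow(2, 2), -17), Function('p')(12)), -1) = Pow(Add(Add(11, Mul(4, Pow(-17, 2))), 12), -1) = Pow(Add(Add(11, Mul(4, 289)), 12), -1) = Pow(Add(Add(11, 1156), 12), -1) = Pow(Add(1167, 12), -1) = Pow(1179, -1) = Rational(1, 1179)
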